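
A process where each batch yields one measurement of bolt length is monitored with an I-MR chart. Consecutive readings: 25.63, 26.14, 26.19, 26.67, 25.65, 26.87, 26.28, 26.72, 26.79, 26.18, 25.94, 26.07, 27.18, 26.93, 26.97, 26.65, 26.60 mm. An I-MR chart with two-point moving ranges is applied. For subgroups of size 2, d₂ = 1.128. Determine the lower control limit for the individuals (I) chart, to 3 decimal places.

25.254

X̄ = (25.63 + 26.14 + 26.19 + 26.67 + 25.65 + 26.87 + 26.28 + 26.72 + 26.79 + 26.18 + 25.94 + 26.07 + 27.18 + 26.93 + 26.97 + 26.65 + 26.60) / 17 = 26.4388
Moving ranges: 0.51, 0.05, 0.48, 1.02, 1.22, 0.59, 0.44, 0.07, 0.61, 0.24, 0.13, 1.11, 0.25, 0.04, 0.32, 0.05; M̄R̄ = 7.1300 / 16 = 0.4456
LCL = X̄ − 3·M̄R̄/d₂ = 26.4388 − 3 × 0.4456 / 1.128 = 25.2537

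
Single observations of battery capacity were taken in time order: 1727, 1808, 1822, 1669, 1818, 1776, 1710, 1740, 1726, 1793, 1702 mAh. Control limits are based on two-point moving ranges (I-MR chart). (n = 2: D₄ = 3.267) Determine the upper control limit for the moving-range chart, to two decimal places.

Moving ranges: 81, 14, 153, 149, 42, 66, 30, 14, 67, 91; M̄R̄ = 707.0000 / 10 = 70.7000
UCL_MR = D₄·M̄R̄ = 3.267 × 70.7000 = 230.9769

230.98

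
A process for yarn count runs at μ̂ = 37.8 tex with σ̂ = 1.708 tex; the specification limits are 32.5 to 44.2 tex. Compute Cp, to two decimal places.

1.14

Cp = (USL − LSL) / (6σ̂) = (44.2 − 32.5) / (6 × 1.708) = 11.7000 / 10.2480 = 1.1417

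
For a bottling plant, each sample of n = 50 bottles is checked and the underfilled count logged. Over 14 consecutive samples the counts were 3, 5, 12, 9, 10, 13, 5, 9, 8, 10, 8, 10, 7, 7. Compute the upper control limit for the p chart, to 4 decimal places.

p̄ = Σdᵢ / (k·n) = 116 / (14 × 50) = 0.16571
UCL = p̄ + 3·√(p̄(1−p̄)/n) = 0.16571 + 3 × √(0.16571×0.83429/50) = 0.16571 + 3 × 0.05258 = 0.32347

0.3235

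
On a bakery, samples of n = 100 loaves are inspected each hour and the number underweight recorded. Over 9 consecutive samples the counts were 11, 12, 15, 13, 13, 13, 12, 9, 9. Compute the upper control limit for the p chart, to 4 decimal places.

0.2160

p̄ = Σdᵢ / (k·n) = 107 / (9 × 100) = 0.11889
UCL = p̄ + 3·√(p̄(1−p̄)/n) = 0.11889 + 3 × √(0.11889×0.88111/100) = 0.11889 + 3 × 0.03237 = 0.21599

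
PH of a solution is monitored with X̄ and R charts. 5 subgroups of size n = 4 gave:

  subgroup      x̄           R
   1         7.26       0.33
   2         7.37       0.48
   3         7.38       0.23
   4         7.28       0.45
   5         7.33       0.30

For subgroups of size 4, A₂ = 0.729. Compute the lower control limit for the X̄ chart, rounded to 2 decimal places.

X̄̄ = (7.26 + 7.37 + 7.38 + 7.28 + 7.33) / 5 = 36.6200 / 5 = 7.3240
R̄ = (0.33 + 0.48 + 0.23 + 0.45 + 0.30) / 5 = 1.7900 / 5 = 0.3580
LCL = X̄̄ − A₂·R̄ = 7.3240 − 0.729 × 0.3580 = 7.0630

7.06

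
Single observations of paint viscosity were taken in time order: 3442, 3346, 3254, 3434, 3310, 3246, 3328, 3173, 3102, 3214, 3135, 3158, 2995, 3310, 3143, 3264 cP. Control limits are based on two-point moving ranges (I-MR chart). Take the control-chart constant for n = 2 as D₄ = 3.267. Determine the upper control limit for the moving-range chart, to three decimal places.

401.623

Moving ranges: 96, 92, 180, 124, 64, 82, 155, 71, 112, 79, 23, 163, 315, 167, 121; M̄R̄ = 1844.0000 / 15 = 122.9333
UCL_MR = D₄·M̄R̄ = 3.267 × 122.9333 = 401.6232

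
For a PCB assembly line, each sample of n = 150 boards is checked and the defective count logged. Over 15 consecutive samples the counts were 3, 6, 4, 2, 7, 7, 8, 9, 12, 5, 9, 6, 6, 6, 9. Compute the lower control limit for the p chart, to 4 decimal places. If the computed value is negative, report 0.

0.0000

p̄ = Σdᵢ / (k·n) = 99 / (15 × 150) = 0.04400
LCL = p̄ − 3·√(p̄(1−p̄)/n) = 0.04400 − 3 × 0.01675 = -0.00624 → 0 (negative, so LCL = 0)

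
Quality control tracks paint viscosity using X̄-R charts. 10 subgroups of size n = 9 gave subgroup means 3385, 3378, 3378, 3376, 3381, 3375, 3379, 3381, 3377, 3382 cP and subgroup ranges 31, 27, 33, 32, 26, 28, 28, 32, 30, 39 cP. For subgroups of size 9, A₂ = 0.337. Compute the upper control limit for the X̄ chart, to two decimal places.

X̄̄ = (3385 + 3378 + 3378 + 3376 + 3381 + 3375 + 3379 + 3381 + 3377 + 3382) / 10 = 33792.0000 / 10 = 3379.2000
R̄ = (31 + 27 + 33 + 32 + 26 + 28 + 28 + 32 + 30 + 39) / 10 = 306.0000 / 10 = 30.6000
UCL = X̄̄ + A₂·R̄ = 3379.2000 + 0.337 × 30.6000 = 3389.5122

3389.51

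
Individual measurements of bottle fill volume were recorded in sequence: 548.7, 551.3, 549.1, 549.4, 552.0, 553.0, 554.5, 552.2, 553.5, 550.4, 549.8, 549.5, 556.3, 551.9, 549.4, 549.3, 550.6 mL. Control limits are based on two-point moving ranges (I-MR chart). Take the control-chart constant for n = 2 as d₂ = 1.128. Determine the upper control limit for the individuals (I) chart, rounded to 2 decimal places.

556.70

X̄ = (548.7 + 551.3 + 549.1 + 549.4 + 552.0 + 553.0 + 554.5 + 552.2 + 553.5 + 550.4 + 549.8 + 549.5 + 556.3 + 551.9 + 549.4 + 549.3 + 550.6) / 17 = 551.2294
Moving ranges: 2.6, 2.2, 0.3, 2.6, 1.0, 1.5, 2.3, 1.3, 3.1, 0.6, 0.3, 6.8, 4.4, 2.5, 0.1, 1.3; M̄R̄ = 32.9000 / 16 = 2.0562
UCL = X̄ + 3·M̄R̄/d₂ = 551.2294 + 3 × 2.0562 / 1.128 = 556.6982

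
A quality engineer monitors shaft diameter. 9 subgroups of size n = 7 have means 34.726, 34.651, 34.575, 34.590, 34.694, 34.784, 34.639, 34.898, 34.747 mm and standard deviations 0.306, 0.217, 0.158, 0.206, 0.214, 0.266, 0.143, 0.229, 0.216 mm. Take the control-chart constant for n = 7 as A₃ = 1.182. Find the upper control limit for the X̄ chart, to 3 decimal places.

X̄̄ = (34.726 + 34.651 + 34.575 + 34.590 + 34.694 + 34.784 + 34.639 + 34.898 + 34.747) / 9 = 34.7004
s̄ = (0.306 + 0.217 + 0.158 + 0.206 + 0.214 + 0.266 + 0.143 + 0.229 + 0.216) / 9 = 0.2172
UCL = X̄̄ + A₃·s̄ = 34.7004 + 1.182 × 0.2172 = 34.9572

34.957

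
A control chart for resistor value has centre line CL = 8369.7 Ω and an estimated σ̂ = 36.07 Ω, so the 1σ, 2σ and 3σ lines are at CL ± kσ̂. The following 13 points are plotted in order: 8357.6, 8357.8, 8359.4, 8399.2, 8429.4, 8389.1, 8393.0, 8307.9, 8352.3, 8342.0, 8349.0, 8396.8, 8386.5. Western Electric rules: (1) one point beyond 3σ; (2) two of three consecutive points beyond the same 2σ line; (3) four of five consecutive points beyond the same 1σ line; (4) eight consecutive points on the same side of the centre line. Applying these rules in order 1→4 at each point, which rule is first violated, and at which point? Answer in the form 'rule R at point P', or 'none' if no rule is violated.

none

Zone of each point (C = within 1σ̂, B = 1σ̂–2σ̂, A = 2σ̂–3σ̂, * = beyond 3σ̂; sign = side of CL): 1:-C, 2:-C, 3:-C, 4:+C, 5:+B, 6:+C, 7:+C, 8:-B, 9:-C, 10:-C, 11:-C, 12:+C, 13:+C
No rule fires across all 13 points.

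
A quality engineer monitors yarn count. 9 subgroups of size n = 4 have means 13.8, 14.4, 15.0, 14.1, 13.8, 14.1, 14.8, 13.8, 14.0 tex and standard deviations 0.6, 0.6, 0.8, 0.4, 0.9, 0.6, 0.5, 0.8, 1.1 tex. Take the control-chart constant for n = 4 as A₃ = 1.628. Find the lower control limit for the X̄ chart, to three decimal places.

X̄̄ = (13.8 + 14.4 + 15.0 + 14.1 + 13.8 + 14.1 + 14.8 + 13.8 + 14.0) / 9 = 14.2000
s̄ = (0.6 + 0.6 + 0.8 + 0.4 + 0.9 + 0.6 + 0.5 + 0.8 + 1.1) / 9 = 0.7000
LCL = X̄̄ − A₃·s̄ = 14.2000 − 1.628 × 0.7000 = 13.0604

13.060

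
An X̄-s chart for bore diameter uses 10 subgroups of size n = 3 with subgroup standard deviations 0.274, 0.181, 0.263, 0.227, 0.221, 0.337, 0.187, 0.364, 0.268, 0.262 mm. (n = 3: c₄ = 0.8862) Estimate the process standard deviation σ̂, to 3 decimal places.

0.292

s̄ = (0.274 + 0.181 + 0.263 + 0.227 + 0.221 + 0.337 + 0.187 + 0.364 + 0.268 + 0.262) / 10 = 0.2584
σ̂ = s̄ / c₄ = 0.2584 / 0.8862 = 0.2916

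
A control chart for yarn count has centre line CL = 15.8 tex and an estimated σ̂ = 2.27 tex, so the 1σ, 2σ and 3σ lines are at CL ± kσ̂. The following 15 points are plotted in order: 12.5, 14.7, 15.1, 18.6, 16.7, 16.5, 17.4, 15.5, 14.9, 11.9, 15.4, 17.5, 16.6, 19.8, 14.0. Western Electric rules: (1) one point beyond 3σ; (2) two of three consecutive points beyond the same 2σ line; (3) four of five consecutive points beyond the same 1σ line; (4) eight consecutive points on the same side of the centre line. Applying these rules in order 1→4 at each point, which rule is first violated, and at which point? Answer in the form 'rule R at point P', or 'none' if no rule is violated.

Zone of each point (C = within 1σ̂, B = 1σ̂–2σ̂, A = 2σ̂–3σ̂, * = beyond 3σ̂; sign = side of CL): 1:-B, 2:-C, 3:-C, 4:+B, 5:+C, 6:+C, 7:+C, 8:-C, 9:-C, 10:-B, 11:-C, 12:+C, 13:+C, 14:+B, 15:-C
No rule fires across all 15 points.

none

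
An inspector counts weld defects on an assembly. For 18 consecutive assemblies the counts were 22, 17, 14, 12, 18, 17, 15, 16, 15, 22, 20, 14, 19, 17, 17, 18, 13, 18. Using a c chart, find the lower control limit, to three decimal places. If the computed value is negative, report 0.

c̄ = (22 + 17 + 14 + 12 + 18 + 17 + 15 + 16 + 15 + 22 + 20 + 14 + 19 + 17 + 17 + 18 + 13 + 18) / 18 = 304 / 18 = 16.8889
LCL = c̄ − 3√c̄ = 16.8889 − 3 × 4.1096 = 4.5601

4.560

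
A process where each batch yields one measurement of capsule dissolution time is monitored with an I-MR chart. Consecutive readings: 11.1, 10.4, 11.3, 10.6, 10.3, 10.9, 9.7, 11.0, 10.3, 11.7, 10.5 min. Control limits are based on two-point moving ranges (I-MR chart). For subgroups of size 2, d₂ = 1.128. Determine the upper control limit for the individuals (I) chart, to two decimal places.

13.10

X̄ = (11.1 + 10.4 + 11.3 + 10.6 + 10.3 + 10.9 + 9.7 + 11.0 + 10.3 + 11.7 + 10.5) / 11 = 10.7091
Moving ranges: 0.7, 0.9, 0.7, 0.3, 0.6, 1.2, 1.3, 0.7, 1.4, 1.2; M̄R̄ = 9.0000 / 10 = 0.9000
UCL = X̄ + 3·M̄R̄/d₂ = 10.7091 + 3 × 0.9000 / 1.128 = 13.1027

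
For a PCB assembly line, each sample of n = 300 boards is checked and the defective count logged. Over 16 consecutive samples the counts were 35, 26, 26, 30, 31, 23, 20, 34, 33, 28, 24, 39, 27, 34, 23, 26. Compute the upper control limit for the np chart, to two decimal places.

43.97

p̄ = Σdᵢ / (k·n) = 459 / (16 × 300) = 0.09563
UCL = np̄ + 3·√(np̄(1−p̄)) = 28.6875 + 3 × √(28.6875×0.90438) = 28.6875 + 3 × 5.0936 = 43.9682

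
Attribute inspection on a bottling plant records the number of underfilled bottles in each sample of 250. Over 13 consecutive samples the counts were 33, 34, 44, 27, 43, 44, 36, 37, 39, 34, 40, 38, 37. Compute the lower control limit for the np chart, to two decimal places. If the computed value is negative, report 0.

20.47

p̄ = Σdᵢ / (k·n) = 486 / (13 × 250) = 0.14954
LCL = np̄ − 3·√(np̄(1−p̄)) = 37.3846 − 3 × 5.6386 = 20.4687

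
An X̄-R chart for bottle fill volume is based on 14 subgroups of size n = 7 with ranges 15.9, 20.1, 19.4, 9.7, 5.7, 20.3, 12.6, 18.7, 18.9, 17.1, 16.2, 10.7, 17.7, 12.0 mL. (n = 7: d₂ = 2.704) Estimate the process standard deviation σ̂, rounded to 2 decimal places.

R̄ = (15.9 + 20.1 + 19.4 + 9.7 + 5.7 + 20.3 + 12.6 + 18.7 + 18.9 + 17.1 + 16.2 + 10.7 + 17.7 + 12.0) / 14 = 15.3571
σ̂ = R̄ / d₂ = 15.3571 / 2.704 = 5.6794

5.68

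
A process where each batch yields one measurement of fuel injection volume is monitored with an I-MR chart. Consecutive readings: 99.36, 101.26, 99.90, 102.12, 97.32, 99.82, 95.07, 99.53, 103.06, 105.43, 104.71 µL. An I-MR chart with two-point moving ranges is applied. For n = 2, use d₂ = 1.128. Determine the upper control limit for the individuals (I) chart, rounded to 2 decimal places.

108.30

X̄ = (99.36 + 101.26 + 99.90 + 102.12 + 97.32 + 99.82 + 95.07 + 99.53 + 103.06 + 105.43 + 104.71) / 11 = 100.6891
Moving ranges: 1.90, 1.36, 2.22, 4.80, 2.50, 4.75, 4.46, 3.53, 2.37, 0.72; M̄R̄ = 28.6100 / 10 = 2.8610
UCL = X̄ + 3·M̄R̄/d₂ = 100.6891 + 3 × 2.8610 / 1.128 = 108.2981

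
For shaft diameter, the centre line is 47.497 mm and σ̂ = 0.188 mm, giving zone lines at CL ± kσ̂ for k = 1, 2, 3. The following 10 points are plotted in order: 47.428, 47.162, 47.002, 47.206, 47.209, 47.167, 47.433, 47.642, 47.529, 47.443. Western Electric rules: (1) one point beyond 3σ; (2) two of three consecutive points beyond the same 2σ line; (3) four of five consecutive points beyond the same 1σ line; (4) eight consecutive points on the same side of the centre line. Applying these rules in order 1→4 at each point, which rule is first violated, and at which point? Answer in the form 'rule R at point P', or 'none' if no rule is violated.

Zone of each point (C = within 1σ̂, B = 1σ̂–2σ̂, A = 2σ̂–3σ̂, * = beyond 3σ̂; sign = side of CL): 1:-C, 2:-B, 3:-A, 4:-B, 5:-B, 6:-B, 7:-C, 8:+C, 9:+C, 10:-C
Rule 3 (four of five consecutive points beyond the same 1σ limit) is satisfied at point 5.

rule 3 at point 5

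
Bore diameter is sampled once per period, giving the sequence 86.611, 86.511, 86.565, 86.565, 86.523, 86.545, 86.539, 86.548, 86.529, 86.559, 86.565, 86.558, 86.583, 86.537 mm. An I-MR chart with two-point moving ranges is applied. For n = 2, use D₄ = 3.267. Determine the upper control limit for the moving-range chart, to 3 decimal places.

Moving ranges: 0.100, 0.054, 0.000, 0.042, 0.022, 0.006, 0.009, 0.019, 0.030, 0.006, 0.007, 0.025, 0.046; M̄R̄ = 0.3660 / 13 = 0.0282
UCL_MR = D₄·M̄R̄ = 3.267 × 0.0282 = 0.0920

0.092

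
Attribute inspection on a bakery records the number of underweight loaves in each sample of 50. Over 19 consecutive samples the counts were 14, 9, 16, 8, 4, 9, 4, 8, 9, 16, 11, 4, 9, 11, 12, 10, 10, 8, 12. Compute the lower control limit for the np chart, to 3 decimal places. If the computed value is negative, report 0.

1.301

p̄ = Σdᵢ / (k·n) = 184 / (19 × 50) = 0.19368
LCL = np̄ − 3·√(np̄(1−p̄)) = 9.6842 − 3 × 2.7944 = 1.3011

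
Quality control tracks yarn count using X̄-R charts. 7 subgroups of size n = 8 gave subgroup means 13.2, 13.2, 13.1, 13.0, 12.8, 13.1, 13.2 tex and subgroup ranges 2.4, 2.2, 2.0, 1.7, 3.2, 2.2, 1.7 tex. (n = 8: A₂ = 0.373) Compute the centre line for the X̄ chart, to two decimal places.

X̄̄ = (13.2 + 13.2 + 13.1 + 13.0 + 12.8 + 13.1 + 13.2) / 7 = 91.6000 / 7 = 13.0857
CL = X̄̄ = 13.0857

13.09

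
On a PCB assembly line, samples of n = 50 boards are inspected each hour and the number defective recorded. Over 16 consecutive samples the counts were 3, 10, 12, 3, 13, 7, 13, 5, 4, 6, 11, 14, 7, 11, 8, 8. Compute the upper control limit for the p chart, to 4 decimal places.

p̄ = Σdᵢ / (k·n) = 135 / (16 × 50) = 0.16875
UCL = p̄ + 3·√(p̄(1−p̄)/n) = 0.16875 + 3 × √(0.16875×0.83125/50) = 0.16875 + 3 × 0.05297 = 0.32765

0.3277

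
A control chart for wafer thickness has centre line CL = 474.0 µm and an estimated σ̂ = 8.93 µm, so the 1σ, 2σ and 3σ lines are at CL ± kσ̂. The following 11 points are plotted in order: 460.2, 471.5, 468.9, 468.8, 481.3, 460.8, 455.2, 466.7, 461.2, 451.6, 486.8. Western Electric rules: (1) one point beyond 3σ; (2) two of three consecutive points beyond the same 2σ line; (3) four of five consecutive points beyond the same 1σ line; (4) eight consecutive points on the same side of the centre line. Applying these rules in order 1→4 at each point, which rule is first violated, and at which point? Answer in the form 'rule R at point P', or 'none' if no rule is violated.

Zone of each point (C = within 1σ̂, B = 1σ̂–2σ̂, A = 2σ̂–3σ̂, * = beyond 3σ̂; sign = side of CL): 1:-B, 2:-C, 3:-C, 4:-C, 5:+C, 6:-B, 7:-A, 8:-C, 9:-B, 10:-A, 11:+B
Rule 3 (four of five consecutive points beyond the same 1σ limit) is satisfied at point 10.

rule 3 at point 10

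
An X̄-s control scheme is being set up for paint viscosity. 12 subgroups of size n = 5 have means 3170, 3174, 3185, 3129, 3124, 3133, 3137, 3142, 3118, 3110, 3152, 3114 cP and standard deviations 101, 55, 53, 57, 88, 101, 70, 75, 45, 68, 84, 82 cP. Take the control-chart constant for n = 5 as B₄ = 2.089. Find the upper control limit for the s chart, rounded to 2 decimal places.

153.02

s̄ = (101 + 55 + 53 + 57 + 88 + 101 + 70 + 75 + 45 + 68 + 84 + 82) / 12 = 73.2500
UCL_s = B₄·s̄ = 2.089 × 73.2500 = 153.0192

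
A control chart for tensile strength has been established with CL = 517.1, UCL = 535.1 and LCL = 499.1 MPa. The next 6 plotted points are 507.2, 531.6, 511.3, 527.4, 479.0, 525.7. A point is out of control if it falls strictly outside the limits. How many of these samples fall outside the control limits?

1

Compare each point to [499.1, 535.1]: sample 5 = 479.0 < LCL.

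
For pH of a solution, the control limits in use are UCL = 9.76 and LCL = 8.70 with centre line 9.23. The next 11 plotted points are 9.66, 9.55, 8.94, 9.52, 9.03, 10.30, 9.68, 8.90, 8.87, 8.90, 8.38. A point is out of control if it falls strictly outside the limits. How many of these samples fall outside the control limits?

2

Compare each point to [8.70, 9.76]: sample 6 = 10.30 > UCL; sample 11 = 8.38 < LCL.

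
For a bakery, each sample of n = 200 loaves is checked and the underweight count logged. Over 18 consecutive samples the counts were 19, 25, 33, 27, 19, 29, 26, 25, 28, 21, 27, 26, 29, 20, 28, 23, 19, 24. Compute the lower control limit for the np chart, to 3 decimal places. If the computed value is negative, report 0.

p̄ = Σdᵢ / (k·n) = 448 / (18 × 200) = 0.12444
LCL = np̄ − 3·√(np̄(1−p̄)) = 24.8889 − 3 × 4.6681 = 10.8844

10.884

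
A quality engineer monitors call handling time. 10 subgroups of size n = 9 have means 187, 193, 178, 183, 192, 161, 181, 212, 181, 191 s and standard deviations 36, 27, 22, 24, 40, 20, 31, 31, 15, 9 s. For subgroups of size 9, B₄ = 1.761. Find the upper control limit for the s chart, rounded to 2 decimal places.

s̄ = (36 + 27 + 22 + 24 + 40 + 20 + 31 + 31 + 15 + 9) / 10 = 25.5000
UCL_s = B₄·s̄ = 1.761 × 25.5000 = 44.9055

44.91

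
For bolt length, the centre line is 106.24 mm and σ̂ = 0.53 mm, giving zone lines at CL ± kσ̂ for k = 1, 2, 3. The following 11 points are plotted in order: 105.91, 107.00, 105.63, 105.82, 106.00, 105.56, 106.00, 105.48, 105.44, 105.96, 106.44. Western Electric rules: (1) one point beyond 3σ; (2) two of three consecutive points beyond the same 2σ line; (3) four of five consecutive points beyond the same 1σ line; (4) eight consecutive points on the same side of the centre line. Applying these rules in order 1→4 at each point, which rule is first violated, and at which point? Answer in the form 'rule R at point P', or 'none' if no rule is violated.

Zone of each point (C = within 1σ̂, B = 1σ̂–2σ̂, A = 2σ̂–3σ̂, * = beyond 3σ̂; sign = side of CL): 1:-C, 2:+B, 3:-B, 4:-C, 5:-C, 6:-B, 7:-C, 8:-B, 9:-B, 10:-C, 11:+C
Rule 4 (eight consecutive points on the same side of the centre line) is satisfied at point 10.

rule 4 at point 10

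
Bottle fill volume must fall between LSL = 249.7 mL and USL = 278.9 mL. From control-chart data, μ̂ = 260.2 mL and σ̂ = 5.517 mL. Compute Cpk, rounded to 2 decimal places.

Cpu = (USL − μ̂) / (3σ̂) = (278.9 − 260.2) / (3 × 5.517) = 1.1298; Cpl = (μ̂ − LSL) / (3σ̂) = (260.2 − 249.7) / (3 × 5.517) = 0.6344; Cpk = min(Cpu, Cpl) = 0.6344

0.63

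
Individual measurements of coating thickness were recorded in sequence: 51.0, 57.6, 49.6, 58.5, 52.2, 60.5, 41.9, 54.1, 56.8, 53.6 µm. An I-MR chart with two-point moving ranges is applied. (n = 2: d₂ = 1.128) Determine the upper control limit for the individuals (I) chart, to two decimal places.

75.68

X̄ = (51.0 + 57.6 + 49.6 + 58.5 + 52.2 + 60.5 + 41.9 + 54.1 + 56.8 + 53.6) / 10 = 53.5800
Moving ranges: 6.6, 8.0, 8.9, 6.3, 8.3, 18.6, 12.2, 2.7, 3.2; M̄R̄ = 74.8000 / 9 = 8.3111
UCL = X̄ + 3·M̄R̄/d₂ = 53.5800 + 3 × 8.3111 / 1.128 = 75.6840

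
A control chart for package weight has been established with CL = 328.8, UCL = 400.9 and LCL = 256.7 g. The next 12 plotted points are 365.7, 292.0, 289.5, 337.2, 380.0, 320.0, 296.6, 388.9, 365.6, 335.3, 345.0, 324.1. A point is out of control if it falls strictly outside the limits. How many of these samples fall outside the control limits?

0

All 12 points lie within [256.7, 400.9].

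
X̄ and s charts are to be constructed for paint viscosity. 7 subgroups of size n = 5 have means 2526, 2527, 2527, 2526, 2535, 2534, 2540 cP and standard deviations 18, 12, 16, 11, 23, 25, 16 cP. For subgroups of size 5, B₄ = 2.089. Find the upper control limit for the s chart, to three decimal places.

s̄ = (18 + 12 + 16 + 11 + 23 + 25 + 16) / 7 = 17.2857
UCL_s = B₄·s̄ = 2.089 × 17.2857 = 36.1099

36.110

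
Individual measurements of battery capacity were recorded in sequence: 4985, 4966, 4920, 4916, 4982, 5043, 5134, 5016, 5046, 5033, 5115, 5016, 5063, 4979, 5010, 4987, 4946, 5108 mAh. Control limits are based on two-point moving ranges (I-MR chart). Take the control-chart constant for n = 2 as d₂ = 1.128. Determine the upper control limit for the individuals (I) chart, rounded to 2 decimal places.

5173.83

X̄ = (4985 + 4966 + 4920 + 4916 + 4982 + 5043 + 5134 + 5016 + 5046 + 5033 + 5115 + 5016 + 5063 + 4979 + 5010 + 4987 + 4946 + 5108) / 18 = 5014.7222
Moving ranges: 19, 46, 4, 66, 61, 91, 118, 30, 13, 82, 99, 47, 84, 31, 23, 41, 162; M̄R̄ = 1017.0000 / 17 = 59.8235
UCL = X̄ + 3·M̄R̄/d₂ = 5014.7222 + 3 × 59.8235 / 1.128 = 5173.8274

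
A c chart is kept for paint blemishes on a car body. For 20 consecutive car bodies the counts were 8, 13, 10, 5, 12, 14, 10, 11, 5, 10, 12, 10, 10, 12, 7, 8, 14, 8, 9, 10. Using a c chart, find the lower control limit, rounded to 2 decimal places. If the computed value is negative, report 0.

c̄ = (8 + 13 + 10 + 5 + 12 + 14 + 10 + 11 + 5 + 10 + 12 + 10 + 10 + 12 + 7 + 8 + 14 + 8 + 9 + 10) / 20 = 198 / 20 = 9.9000
LCL = c̄ − 3√c̄ = 9.9000 − 3 × 3.1464 = 0.4607

0.46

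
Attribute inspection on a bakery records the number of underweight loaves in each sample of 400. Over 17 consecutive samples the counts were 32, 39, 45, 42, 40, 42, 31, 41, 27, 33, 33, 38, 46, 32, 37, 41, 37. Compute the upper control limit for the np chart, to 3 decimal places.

p̄ = Σdᵢ / (k·n) = 636 / (17 × 400) = 0.09353
UCL = np̄ + 3·√(np̄(1−p̄)) = 37.4118 + 3 × √(37.4118×0.90647) = 37.4118 + 3 × 5.8235 = 54.8821

54.882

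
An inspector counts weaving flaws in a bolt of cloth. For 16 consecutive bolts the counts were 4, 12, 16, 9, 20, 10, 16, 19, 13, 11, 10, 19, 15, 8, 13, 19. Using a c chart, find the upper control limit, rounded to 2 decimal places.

24.35

c̄ = (4 + 12 + 16 + 9 + 20 + 10 + 16 + 19 + 13 + 11 + 10 + 19 + 15 + 8 + 13 + 19) / 16 = 214 / 16 = 13.3750
UCL = c̄ + 3√c̄ = 13.3750 + 3 × √13.3750 = 13.3750 + 3 × 3.6572 = 24.3466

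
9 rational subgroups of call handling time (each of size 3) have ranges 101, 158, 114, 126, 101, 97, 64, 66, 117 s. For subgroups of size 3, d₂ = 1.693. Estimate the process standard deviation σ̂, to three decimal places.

61.954

R̄ = (101 + 158 + 114 + 126 + 101 + 97 + 64 + 66 + 117) / 9 = 104.8889
σ̂ = R̄ / d₂ = 104.8889 / 1.693 = 61.9545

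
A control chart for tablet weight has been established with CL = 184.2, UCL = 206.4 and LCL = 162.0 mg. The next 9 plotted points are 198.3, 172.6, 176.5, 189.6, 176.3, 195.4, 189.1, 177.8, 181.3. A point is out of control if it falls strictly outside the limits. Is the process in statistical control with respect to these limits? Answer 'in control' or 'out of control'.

All 9 points lie within [162.0, 206.4].

in control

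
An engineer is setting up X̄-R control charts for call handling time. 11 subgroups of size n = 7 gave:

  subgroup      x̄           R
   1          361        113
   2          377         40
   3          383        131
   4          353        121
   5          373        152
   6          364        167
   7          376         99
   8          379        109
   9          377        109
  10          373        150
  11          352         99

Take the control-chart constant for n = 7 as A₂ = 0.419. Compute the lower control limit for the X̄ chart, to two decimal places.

320.68

X̄̄ = (361 + 377 + 383 + 353 + 373 + 364 + 376 + 379 + 377 + 373 + 352) / 11 = 4068.0000 / 11 = 369.8182
R̄ = (113 + 40 + 131 + 121 + 152 + 167 + 99 + 109 + 109 + 150 + 99) / 11 = 1290.0000 / 11 = 117.2727
LCL = X̄̄ − A₂·R̄ = 369.8182 − 0.419 × 117.2727 = 320.6809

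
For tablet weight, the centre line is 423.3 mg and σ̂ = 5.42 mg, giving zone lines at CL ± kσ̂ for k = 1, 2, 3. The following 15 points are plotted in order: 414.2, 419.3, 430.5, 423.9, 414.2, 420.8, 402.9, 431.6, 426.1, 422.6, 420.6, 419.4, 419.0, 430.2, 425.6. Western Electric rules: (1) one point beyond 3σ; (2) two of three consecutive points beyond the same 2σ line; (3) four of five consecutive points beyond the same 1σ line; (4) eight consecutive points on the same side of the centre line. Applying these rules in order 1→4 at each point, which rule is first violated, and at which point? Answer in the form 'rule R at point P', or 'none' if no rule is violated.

Zone of each point (C = within 1σ̂, B = 1σ̂–2σ̂, A = 2σ̂–3σ̂, * = beyond 3σ̂; sign = side of CL): 1:-B, 2:-C, 3:+B, 4:+C, 5:-B, 6:-C, 7:-*, 8:+B, 9:+C, 10:-C, 11:-C, 12:-C, 13:-C, 14:+B, 15:+C
Rule 1 (one point beyond the 3σ limits) is satisfied at point 7.

rule 1 at point 7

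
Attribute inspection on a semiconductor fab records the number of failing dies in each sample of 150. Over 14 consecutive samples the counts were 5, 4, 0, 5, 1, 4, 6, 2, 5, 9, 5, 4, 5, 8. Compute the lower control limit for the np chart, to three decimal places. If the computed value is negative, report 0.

0.000

p̄ = Σdᵢ / (k·n) = 63 / (14 × 150) = 0.03000
LCL = np̄ − 3·√(np̄(1−p̄)) = 4.5000 − 3 × 2.0893 = -1.7678 → 0 (negative, so LCL = 0)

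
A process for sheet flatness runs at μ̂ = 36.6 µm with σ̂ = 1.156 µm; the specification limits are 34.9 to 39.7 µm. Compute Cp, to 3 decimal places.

0.692

Cp = (USL − LSL) / (6σ̂) = (39.7 − 34.9) / (6 × 1.156) = 4.8000 / 6.9360 = 0.6920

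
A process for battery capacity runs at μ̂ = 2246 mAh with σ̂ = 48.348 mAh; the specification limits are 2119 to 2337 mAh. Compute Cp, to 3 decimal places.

Cp = (USL − LSL) / (6σ̂) = (2337 − 2119) / (6 × 48.348) = 218.0000 / 290.0880 = 0.7515

0.751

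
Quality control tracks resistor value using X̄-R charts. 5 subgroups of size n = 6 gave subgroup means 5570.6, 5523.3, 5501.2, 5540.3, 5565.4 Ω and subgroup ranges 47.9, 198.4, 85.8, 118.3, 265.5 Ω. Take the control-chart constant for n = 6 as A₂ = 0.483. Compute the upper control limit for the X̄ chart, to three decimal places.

5609.316

X̄̄ = (5570.6 + 5523.3 + 5501.2 + 5540.3 + 5565.4) / 5 = 27700.8000 / 5 = 5540.1600
R̄ = (47.9 + 198.4 + 85.8 + 118.3 + 265.5) / 5 = 715.9000 / 5 = 143.1800
UCL = X̄̄ + A₂·R̄ = 5540.1600 + 0.483 × 143.1800 = 5609.3159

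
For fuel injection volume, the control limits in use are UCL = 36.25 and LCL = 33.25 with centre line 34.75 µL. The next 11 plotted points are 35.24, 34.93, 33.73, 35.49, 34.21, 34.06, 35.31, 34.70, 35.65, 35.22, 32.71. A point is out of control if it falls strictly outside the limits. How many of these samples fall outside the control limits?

1

Compare each point to [33.25, 36.25]: sample 11 = 32.71 < LCL.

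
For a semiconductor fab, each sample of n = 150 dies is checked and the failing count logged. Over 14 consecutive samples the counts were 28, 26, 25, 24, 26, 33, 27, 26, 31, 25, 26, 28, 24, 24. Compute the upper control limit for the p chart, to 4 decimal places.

p̄ = Σdᵢ / (k·n) = 373 / (14 × 150) = 0.17762
UCL = p̄ + 3·√(p̄(1−p̄)/n) = 0.17762 + 3 × √(0.17762×0.82238/150) = 0.17762 + 3 × 0.03121 = 0.27124

0.2712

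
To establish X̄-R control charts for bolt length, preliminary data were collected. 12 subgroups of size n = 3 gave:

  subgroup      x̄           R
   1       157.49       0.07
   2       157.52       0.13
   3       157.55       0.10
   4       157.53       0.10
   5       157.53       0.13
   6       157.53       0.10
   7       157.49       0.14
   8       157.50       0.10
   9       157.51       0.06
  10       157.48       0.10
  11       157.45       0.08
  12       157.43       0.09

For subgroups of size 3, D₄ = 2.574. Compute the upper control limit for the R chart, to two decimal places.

0.26

R̄ = (0.07 + 0.13 + 0.10 + 0.10 + 0.13 + 0.10 + 0.14 + 0.10 + 0.06 + 0.10 + 0.08 + 0.09) / 12 = 1.2000 / 12 = 0.1000
UCL_R = D₄·R̄ = 2.574 × 0.1000 = 0.2574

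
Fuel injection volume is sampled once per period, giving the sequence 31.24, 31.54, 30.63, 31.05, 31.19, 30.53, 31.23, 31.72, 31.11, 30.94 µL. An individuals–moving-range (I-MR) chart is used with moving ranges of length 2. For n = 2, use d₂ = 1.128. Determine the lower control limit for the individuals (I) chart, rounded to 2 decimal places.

X̄ = (31.24 + 31.54 + 30.63 + 31.05 + 31.19 + 30.53 + 31.23 + 31.72 + 31.11 + 30.94) / 10 = 31.1180
Moving ranges: 0.30, 0.91, 0.42, 0.14, 0.66, 0.70, 0.49, 0.61, 0.17; M̄R̄ = 4.4000 / 9 = 0.4889
LCL = X̄ − 3·M̄R̄/d₂ = 31.1180 − 3 × 0.4889 / 1.128 = 29.8178

29.82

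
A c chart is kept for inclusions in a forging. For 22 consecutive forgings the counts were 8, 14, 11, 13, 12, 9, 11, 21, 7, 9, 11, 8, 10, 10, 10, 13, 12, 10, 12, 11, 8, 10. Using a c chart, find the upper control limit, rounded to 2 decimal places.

20.82

c̄ = (8 + 14 + 11 + 13 + 12 + 9 + 11 + 21 + 7 + 9 + 11 + 8 + 10 + 10 + 10 + 13 + 12 + 10 + 12 + 11 + 8 + 10) / 22 = 240 / 22 = 10.9091
UCL = c̄ + 3√c̄ = 10.9091 + 3 × √10.9091 = 10.9091 + 3 × 3.3029 = 20.8178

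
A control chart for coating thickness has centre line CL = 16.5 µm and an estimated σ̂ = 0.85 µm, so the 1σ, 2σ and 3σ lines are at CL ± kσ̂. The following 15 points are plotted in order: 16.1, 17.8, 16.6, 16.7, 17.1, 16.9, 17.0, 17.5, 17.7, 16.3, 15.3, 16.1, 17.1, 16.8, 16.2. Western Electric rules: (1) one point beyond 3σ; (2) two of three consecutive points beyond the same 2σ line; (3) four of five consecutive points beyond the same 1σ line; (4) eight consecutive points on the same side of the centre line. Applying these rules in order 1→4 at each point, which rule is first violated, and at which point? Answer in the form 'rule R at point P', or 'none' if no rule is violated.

Zone of each point (C = within 1σ̂, B = 1σ̂–2σ̂, A = 2σ̂–3σ̂, * = beyond 3σ̂; sign = side of CL): 1:-C, 2:+B, 3:+C, 4:+C, 5:+C, 6:+C, 7:+C, 8:+B, 9:+B, 10:-C, 11:-B, 12:-C, 13:+C, 14:+C, 15:-C
Rule 4 (eight consecutive points on the same side of the centre line) is satisfied at point 9.

rule 4 at point 9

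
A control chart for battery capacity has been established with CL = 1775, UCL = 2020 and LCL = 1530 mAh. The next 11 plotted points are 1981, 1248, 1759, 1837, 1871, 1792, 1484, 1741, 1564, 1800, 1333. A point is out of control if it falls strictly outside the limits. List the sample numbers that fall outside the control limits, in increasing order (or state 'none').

Compare each point to [1530, 2020]: sample 2 = 1248 < LCL; sample 7 = 1484 < LCL; sample 11 = 1333 < LCL.

2, 7, 11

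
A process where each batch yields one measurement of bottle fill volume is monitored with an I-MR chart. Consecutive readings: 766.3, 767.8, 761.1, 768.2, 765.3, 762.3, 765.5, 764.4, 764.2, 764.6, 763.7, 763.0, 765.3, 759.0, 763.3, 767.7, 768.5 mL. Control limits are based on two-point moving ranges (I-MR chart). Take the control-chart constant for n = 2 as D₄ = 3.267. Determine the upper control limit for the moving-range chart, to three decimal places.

9.352

Moving ranges: 1.5, 6.7, 7.1, 2.9, 3.0, 3.2, 1.1, 0.2, 0.4, 0.9, 0.7, 2.3, 6.3, 4.3, 4.4, 0.8; M̄R̄ = 45.8000 / 16 = 2.8625
UCL_MR = D₄·M̄R̄ = 3.267 × 2.8625 = 9.3518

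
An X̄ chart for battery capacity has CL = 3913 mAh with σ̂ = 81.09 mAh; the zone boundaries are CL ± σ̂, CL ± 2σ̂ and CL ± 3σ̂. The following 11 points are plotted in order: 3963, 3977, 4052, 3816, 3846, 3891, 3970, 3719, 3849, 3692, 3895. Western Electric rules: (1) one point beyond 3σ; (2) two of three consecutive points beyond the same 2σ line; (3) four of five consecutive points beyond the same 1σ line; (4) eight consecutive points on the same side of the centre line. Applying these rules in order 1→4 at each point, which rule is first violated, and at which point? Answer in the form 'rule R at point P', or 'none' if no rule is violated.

Zone of each point (C = within 1σ̂, B = 1σ̂–2σ̂, A = 2σ̂–3σ̂, * = beyond 3σ̂; sign = side of CL): 1:+C, 2:+C, 3:+B, 4:-B, 5:-C, 6:-C, 7:+C, 8:-A, 9:-C, 10:-A, 11:-C
Rule 2 (two of three consecutive points beyond the same 2σ limit) is satisfied at point 10.

rule 2 at point 10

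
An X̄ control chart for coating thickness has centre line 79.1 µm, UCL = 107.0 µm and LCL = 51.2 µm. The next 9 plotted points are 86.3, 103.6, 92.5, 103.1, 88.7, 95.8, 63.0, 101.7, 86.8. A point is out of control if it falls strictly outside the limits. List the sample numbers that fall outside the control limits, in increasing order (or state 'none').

none

All 9 points lie within [51.2, 107.0].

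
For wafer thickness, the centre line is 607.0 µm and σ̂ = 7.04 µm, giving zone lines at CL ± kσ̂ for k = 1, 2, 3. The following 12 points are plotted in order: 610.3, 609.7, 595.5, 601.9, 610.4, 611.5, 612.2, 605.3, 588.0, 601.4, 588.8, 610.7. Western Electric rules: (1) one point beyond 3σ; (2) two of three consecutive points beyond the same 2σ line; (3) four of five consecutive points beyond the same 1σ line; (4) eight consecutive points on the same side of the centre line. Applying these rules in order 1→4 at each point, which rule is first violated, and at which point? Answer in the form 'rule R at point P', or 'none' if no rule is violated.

Zone of each point (C = within 1σ̂, B = 1σ̂–2σ̂, A = 2σ̂–3σ̂, * = beyond 3σ̂; sign = side of CL): 1:+C, 2:+C, 3:-B, 4:-C, 5:+C, 6:+C, 7:+C, 8:-C, 9:-A, 10:-C, 11:-A, 12:+C
Rule 2 (two of three consecutive points beyond the same 2σ limit) is satisfied at point 11.

rule 2 at point 11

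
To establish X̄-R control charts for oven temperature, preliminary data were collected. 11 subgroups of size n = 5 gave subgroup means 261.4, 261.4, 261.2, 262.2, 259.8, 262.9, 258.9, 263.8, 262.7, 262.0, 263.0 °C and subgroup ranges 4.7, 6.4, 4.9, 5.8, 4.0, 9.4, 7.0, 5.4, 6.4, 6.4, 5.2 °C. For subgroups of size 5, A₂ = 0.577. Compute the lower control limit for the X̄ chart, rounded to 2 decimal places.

X̄̄ = (261.4 + 261.4 + 261.2 + 262.2 + 259.8 + 262.9 + 258.9 + 263.8 + 262.7 + 262.0 + 263.0) / 11 = 2879.3000 / 11 = 261.7545
R̄ = (4.7 + 6.4 + 4.9 + 5.8 + 4.0 + 9.4 + 7.0 + 5.4 + 6.4 + 6.4 + 5.2) / 11 = 65.6000 / 11 = 5.9636
LCL = X̄̄ − A₂·R̄ = 261.7545 − 0.577 × 5.9636 = 258.3135

258.31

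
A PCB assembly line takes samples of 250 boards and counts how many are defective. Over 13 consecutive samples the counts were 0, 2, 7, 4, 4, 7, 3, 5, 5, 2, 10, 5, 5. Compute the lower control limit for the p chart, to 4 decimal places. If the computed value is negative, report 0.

0.0000

p̄ = Σdᵢ / (k·n) = 59 / (13 × 250) = 0.01815
LCL = p̄ − 3·√(p̄(1−p̄)/n) = 0.01815 − 3 × 0.00844 = -0.00718 → 0 (negative, so LCL = 0)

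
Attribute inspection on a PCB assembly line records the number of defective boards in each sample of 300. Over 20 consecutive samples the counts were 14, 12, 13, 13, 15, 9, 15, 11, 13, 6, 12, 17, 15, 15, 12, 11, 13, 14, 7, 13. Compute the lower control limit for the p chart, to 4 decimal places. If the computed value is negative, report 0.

0.0071

p̄ = Σdᵢ / (k·n) = 250 / (20 × 300) = 0.04167
LCL = p̄ − 3·√(p̄(1−p̄)/n) = 0.04167 − 3 × 0.01154 = 0.00706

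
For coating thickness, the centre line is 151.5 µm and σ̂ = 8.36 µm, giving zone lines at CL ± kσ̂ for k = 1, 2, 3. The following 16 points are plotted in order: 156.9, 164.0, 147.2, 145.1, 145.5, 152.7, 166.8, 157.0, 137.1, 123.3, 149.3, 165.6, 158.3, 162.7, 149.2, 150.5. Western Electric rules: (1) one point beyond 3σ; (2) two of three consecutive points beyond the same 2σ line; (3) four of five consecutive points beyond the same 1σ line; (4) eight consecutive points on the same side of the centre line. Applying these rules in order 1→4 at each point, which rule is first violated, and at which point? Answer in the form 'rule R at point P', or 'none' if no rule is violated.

Zone of each point (C = within 1σ̂, B = 1σ̂–2σ̂, A = 2σ̂–3σ̂, * = beyond 3σ̂; sign = side of CL): 1:+C, 2:+B, 3:-C, 4:-C, 5:-C, 6:+C, 7:+B, 8:+C, 9:-B, 10:-*, 11:-C, 12:+B, 13:+C, 14:+B, 15:-C, 16:-C
Rule 1 (one point beyond the 3σ limits) is satisfied at point 10.

rule 1 at point 10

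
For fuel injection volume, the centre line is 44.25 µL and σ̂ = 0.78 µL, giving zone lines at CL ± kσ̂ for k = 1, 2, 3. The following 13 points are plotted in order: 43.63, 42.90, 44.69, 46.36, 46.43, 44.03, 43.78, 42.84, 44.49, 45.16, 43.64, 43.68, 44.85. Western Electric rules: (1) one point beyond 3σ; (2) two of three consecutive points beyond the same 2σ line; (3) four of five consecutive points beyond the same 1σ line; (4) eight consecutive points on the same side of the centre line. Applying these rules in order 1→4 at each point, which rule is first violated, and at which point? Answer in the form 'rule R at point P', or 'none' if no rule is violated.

rule 2 at point 5

Zone of each point (C = within 1σ̂, B = 1σ̂–2σ̂, A = 2σ̂–3σ̂, * = beyond 3σ̂; sign = side of CL): 1:-C, 2:-B, 3:+C, 4:+A, 5:+A, 6:-C, 7:-C, 8:-B, 9:+C, 10:+B, 11:-C, 12:-C, 13:+C
Rule 2 (two of three consecutive points beyond the same 2σ limit) is satisfied at point 5.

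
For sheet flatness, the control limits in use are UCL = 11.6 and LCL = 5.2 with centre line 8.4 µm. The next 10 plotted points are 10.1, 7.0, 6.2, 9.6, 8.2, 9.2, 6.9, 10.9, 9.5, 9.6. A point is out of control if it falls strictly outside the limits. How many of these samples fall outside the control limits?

All 10 points lie within [5.2, 11.6].

0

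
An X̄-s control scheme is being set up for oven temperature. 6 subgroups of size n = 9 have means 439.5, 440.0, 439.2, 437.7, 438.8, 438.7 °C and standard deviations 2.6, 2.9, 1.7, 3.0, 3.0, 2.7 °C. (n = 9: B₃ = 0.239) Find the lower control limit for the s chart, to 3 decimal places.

0.633

s̄ = (2.6 + 2.9 + 1.7 + 3.0 + 3.0 + 2.7) / 6 = 2.6500
LCL_s = B₃·s̄ = 0.239 × 2.6500 = 0.6333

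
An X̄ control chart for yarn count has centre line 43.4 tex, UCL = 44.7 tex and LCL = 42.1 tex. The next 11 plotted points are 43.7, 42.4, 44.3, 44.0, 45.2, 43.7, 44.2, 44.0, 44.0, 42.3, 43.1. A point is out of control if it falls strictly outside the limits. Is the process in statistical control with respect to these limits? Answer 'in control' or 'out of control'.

out of control

Compare each point to [42.1, 44.7]: sample 5 = 45.2 > UCL.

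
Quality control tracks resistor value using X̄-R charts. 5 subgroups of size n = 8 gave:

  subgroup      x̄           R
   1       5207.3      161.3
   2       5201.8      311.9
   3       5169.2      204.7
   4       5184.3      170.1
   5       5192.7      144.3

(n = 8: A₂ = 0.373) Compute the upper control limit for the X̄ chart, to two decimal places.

X̄̄ = (5207.3 + 5201.8 + 5169.2 + 5184.3 + 5192.7) / 5 = 25955.3000 / 5 = 5191.0600
R̄ = (161.3 + 311.9 + 204.7 + 170.1 + 144.3) / 5 = 992.3000 / 5 = 198.4600
UCL = X̄̄ + A₂·R̄ = 5191.0600 + 0.373 × 198.4600 = 5265.0856

5265.09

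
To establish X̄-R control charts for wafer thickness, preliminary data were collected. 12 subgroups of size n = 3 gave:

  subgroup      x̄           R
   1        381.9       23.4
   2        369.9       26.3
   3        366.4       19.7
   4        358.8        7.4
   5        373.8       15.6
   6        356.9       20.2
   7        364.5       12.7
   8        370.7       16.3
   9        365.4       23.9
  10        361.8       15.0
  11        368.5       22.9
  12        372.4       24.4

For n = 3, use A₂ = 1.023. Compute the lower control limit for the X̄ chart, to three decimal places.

X̄̄ = (381.9 + 369.9 + 366.4 + 358.8 + 373.8 + 356.9 + 364.5 + 370.7 + 365.4 + 361.8 + 368.5 + 372.4) / 12 = 4411.0000 / 12 = 367.5833
R̄ = (23.4 + 26.3 + 19.7 + 7.4 + 15.6 + 20.2 + 12.7 + 16.3 + 23.9 + 15.0 + 22.9 + 24.4) / 12 = 227.8000 / 12 = 18.9833
LCL = X̄̄ − A₂·R̄ = 367.5833 − 1.023 × 18.9833 = 348.1634

348.163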